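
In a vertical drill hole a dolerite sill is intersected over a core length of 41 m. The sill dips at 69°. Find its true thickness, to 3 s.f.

True thickness t = h · cos(dip) = 41 × cos 69°
t = 41 × 0.3584 = 14.693 m

14.7 m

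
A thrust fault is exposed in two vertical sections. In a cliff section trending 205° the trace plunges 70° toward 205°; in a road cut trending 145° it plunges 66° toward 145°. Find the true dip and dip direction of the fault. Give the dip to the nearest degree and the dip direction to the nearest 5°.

true dip 71°, dip direction 185°

Represent each trace as a vector plunging at its apparent dip toward its trend (east-north-up frame): v₁ = (-0.145, -0.310, -0.940), v₂ = (0.233, -0.333, -0.914).
The plane normal is n = v₁ × v₂ ∝ (-0.030, -0.351, 0.120).
Dip δ = arctan(|n_h|/n_z) = arctan(0.353/0.120) = 71.1°.
The horizontal component of n points toward azimuth atan2(n_x, n_y) = 185°, the dip direction.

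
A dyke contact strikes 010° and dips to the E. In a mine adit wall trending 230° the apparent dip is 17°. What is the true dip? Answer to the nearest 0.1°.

25.4°

The section is 40° from the strike.
tan δ = tan α / sin β = tan 17° / sin 40° = 0.3057 / 0.6428 = 0.4756
true dip = arctan 0.4756 = 25.44°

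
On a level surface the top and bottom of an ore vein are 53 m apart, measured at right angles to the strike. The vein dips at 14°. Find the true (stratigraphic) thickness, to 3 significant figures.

12.8 m

True thickness t = w · sin(dip) = 53 × sin 14°
t = 53 × 0.2419 = 12.822 m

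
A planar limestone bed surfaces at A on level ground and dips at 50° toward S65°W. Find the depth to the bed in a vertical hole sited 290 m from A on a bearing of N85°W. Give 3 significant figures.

299 m

The hole lies 30° from the dip direction, so the down-dip offset is 290 × cos 30° = 251.15 m.
Depth = down-dip offset × tan(dip) = 251.15 × tan 50° = 251.15 × 1.1918
Depth = 299.31 m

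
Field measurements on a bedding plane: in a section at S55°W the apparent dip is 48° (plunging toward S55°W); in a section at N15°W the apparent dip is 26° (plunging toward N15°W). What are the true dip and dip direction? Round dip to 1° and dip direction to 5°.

The two traces are lines in the plane: v₁ = (sin 235°·cos 48°, cos 235°·cos 48°, −sin 48°), v₂ = (sin 345°·cos 26°, cos 345°·cos 26°, −sin 26°).
The plane normal is n = v₁ × v₂ ∝ (-0.813, 0.067, 0.565).
tan δ = √(n_x²+n_y²)/n_z = 0.816/0.565, so δ = 55.3°.
Dip direction = azimuth of (n_x, n_y) = atan2(-0.813, 0.067) = 275°.

true dip 55°, dip direction 275°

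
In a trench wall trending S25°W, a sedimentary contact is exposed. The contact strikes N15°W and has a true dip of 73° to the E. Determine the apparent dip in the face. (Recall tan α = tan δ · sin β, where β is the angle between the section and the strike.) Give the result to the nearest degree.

The section lies 40° from the strike.
tan α = tan 73° × sin 40° = 3.2709 × 0.6428 = 2.1025
α = arctan(2.1025) = 64.56°

65°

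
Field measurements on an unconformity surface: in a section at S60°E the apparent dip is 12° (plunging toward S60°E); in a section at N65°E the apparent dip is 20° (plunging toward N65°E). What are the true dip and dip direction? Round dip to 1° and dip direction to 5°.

Represent each trace as a vector plunging at its apparent dip toward its trend (east-north-up frame): v₁ = (0.847, -0.489, -0.208), v₂ = (0.852, 0.397, -0.342).
n = v₁ × v₂ = (0.250, 0.113, 0.753) (taken with n_z > 0).
Dip δ = arctan(|n_h|/n_z) = arctan(0.274/0.753) = 20.0°.
The horizontal component of n points toward azimuth atan2(n_x, n_y) = 66°, the dip direction.

true dip 20°, dip direction 065°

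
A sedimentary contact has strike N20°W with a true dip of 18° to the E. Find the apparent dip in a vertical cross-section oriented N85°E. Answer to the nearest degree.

17°

The section lies 75° from the strike.
tan(apparent dip) = tan 18° · sin 75° = 0.3138
apparent dip = arctan 0.3138 = 17.42°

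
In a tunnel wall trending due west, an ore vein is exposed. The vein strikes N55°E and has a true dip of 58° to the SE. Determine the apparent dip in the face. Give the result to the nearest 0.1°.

42.5°

The strike is N55°E and the section trends due west; the acute angle between them is β = 35°.
tan α = tan 58° × sin 35° = 1.6003 × 0.5736 = 0.9179
apparent dip = arctan 0.9179 = 42.55°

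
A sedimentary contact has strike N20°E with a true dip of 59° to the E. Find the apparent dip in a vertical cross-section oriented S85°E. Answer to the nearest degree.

58°

Angle between strike (N20°E) and section (S85°E): β = 75°.
tan α = tan 59° × sin 75° = 1.6643 × 0.9659 = 1.6076
α = arctan(1.6076) = 58.12°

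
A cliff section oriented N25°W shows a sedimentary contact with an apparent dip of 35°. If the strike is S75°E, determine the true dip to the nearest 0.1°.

42.4°

β = acute angle between strike S75°E and section N25°W = 50°.
tan(true dip) = tan 35° / sin 50° = 0.9141
δ = arctan(0.9141) = 42.43°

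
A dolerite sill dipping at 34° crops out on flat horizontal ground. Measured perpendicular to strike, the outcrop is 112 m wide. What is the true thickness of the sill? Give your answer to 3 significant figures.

True thickness t = w · sin(dip) = 112 × sin 34°
t = 112 × 0.5592 = 62.630 m

62.6 m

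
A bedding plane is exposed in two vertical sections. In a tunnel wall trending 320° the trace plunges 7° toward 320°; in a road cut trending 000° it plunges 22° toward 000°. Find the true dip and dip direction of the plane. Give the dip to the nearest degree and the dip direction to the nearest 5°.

true dip 26°, dip direction 035°

The two traces are lines in the plane: v₁ = (sin 320°·cos 7°, cos 320°·cos 7°, −sin 7°), v₂ = (sin 0°·cos 22°, cos 0°·cos 22°, −sin 22°).
The plane normal is n = v₁ × v₂ ∝ (0.172, 0.239, 0.592).
True dip = arccos(n_z / |n|) = arccos(0.8953) = 26.5°.
Dip direction = azimuth of (n_x, n_y) = atan2(0.172, 0.239) = 36°.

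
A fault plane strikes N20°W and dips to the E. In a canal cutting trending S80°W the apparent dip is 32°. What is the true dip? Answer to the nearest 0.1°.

β = acute angle between strike N20°W and section S80°W = 80°.
tan(true dip) = tan 32° / sin 80° = 0.6345
δ = arctan(0.6345) = 32.40°

32.4°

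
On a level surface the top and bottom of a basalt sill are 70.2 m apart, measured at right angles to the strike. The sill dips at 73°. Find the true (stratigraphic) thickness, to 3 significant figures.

67.1 m

True thickness t = w · sin(dip) = 70.2 × sin 73°
t = 70.2 × 0.9563 = 67.133 m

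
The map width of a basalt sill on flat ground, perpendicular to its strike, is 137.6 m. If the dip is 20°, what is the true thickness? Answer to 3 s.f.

47.1 m

True thickness t = w · sin(dip) = 137.6 × sin 20°
t = 137.6 × 0.3420 = 47.062 m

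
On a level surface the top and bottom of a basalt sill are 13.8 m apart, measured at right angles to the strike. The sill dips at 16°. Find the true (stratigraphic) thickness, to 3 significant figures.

True thickness t = w · sin(dip) = 13.8 × sin 16°
t = 13.8 × 0.2756 = 3.804 m

3.80 m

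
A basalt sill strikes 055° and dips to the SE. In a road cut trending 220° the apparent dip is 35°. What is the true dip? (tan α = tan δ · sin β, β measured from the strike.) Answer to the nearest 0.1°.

69.7°

The section is 15° from the strike.
tan(true dip) = tan 35° / sin 15° = 2.7054
true dip = arctan 2.7054 = 69.71°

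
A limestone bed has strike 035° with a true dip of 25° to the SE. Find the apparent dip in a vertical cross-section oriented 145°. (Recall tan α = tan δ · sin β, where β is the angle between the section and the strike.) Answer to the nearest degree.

Angle between strike (035°) and section (145°): β = 70°.
tan(apparent dip) = tan 25° · sin 70° = 0.4382
apparent dip = arctan 0.4382 = 23.66°

24°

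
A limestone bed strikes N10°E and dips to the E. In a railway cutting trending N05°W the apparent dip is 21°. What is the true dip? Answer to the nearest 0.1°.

56.0°

β = acute angle between strike N10°E and section N05°W = 15°.
tan δ = tan α / sin β = tan 21° / sin 15° = 0.3839 / 0.2588 = 1.4831
δ = arctan(1.4831) = 56.01°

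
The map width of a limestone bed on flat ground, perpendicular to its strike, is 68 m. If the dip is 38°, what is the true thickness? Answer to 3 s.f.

41.9 m

True thickness t = w · sin(dip) = 68 × sin 38°
t = 68 × 0.6157 = 41.865 m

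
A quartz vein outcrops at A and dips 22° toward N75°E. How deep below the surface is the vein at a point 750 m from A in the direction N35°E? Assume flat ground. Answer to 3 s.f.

232 m

The hole lies 40° from the dip direction, so the down-dip offset is 750 × cos 40° = 574.53 m.
Depth = down-dip offset × tan(dip) = 574.53 × tan 22° = 574.53 × 0.4040
Depth = 232.13 m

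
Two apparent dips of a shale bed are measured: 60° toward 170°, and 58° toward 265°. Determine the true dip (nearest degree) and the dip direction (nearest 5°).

Represent each trace as a vector plunging at its apparent dip toward its trend (east-north-up frame): v₁ = (0.087, -0.492, -0.866), v₂ = (-0.528, -0.046, -0.848).
Cross product v₁ × v₂ gives the pole to the plane: n ∝ (-0.378, -0.531, 0.264).
tan δ = √(n_x²+n_y²)/n_z = 0.651/0.264, so δ = 67.9°.
Dip direction = atan2(-0.378, -0.531) = 215° (azimuth of n's horizontal projection).

true dip 68°, dip direction 215°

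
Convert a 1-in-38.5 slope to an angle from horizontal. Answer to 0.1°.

tan θ = 1/38.5 = 0.0260
θ = arctan(0.0260) = 1.49°

1.5°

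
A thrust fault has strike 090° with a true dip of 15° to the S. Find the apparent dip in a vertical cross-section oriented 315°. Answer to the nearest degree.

11°

The strike is 090° and the section trends 315°; the acute angle between them is β = 45°.
tan α = tan 15° × sin 45° = 0.2679 × 0.7071 = 0.1895
apparent dip = arctan 0.1895 = 10.73°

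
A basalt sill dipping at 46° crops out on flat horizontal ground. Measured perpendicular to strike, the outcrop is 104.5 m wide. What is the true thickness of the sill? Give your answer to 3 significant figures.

True thickness t = w · sin(dip) = 104.5 × sin 46°
t = 104.5 × 0.7193 = 75.171 m

75.2 m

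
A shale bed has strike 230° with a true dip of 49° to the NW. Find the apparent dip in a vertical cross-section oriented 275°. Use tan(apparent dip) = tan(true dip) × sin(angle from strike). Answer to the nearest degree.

39°

The strike is 230° and the section trends 275°; the acute angle between them is β = 45°.
tan(apparent dip) = tan 49° · sin 45° = 0.8134
α = arctan(0.8134) = 39.13°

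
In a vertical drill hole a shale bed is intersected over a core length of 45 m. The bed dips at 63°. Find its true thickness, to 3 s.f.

20.4 m

True thickness t = h · cos(dip) = 45 × cos 63°
t = 45 × 0.4540 = 20.430 m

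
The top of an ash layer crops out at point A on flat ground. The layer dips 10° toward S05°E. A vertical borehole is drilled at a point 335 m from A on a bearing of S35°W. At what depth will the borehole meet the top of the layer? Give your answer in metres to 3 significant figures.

The hole lies 40° from the dip direction, so the down-dip offset is 335 × cos 40° = 256.62 m.
Depth = down-dip offset × tan(dip) = 256.62 × tan 10° = 256.62 × 0.1763
Depth = 45.25 m

45.2 m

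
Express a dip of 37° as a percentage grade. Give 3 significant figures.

grade % = 100 × tan 37° = 100 × 0.7536

75.4%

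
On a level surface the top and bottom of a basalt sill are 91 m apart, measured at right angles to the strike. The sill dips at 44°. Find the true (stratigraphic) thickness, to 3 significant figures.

True thickness t = w · sin(dip) = 91 × sin 44°
t = 91 × 0.6947 = 63.214 m

63.2 m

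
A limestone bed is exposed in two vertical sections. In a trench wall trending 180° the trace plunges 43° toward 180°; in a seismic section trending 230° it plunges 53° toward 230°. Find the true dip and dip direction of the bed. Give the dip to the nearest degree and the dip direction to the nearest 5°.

true dip 53°, dip direction 225°

Represent each trace as a vector plunging at its apparent dip toward its trend (east-north-up frame): v₁ = (0.000, -0.731, -0.682), v₂ = (-0.461, -0.387, -0.799).
n = v₁ × v₂ = (-0.320, -0.314, 0.337) (taken with n_z > 0).
True dip = arccos(n_z / |n|) = arccos(0.6006) = 53.1°.
The horizontal component of n points toward azimuth atan2(n_x, n_y) = 226°, the dip direction.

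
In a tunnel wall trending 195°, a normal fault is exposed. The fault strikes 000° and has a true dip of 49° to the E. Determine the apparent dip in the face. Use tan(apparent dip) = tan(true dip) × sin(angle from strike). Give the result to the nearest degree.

The section lies 15° from the strike.
tan α = tan 49° × sin 15° = 1.1504 × 0.2588 = 0.2977
α = arctan(0.2977) = 16.58°

17°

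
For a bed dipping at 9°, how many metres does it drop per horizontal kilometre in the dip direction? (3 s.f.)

158 m

drop per km = 1000 × tan 9° = 1000 × 0.1584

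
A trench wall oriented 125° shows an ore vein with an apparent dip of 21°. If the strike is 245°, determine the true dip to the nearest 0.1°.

The section is 60° from the strike.
tan δ = tan α / sin β = tan 21° / sin 60° = 0.3839 / 0.8660 = 0.4432
true dip = arctan 0.4432 = 23.91°

23.9°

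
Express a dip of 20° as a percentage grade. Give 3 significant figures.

grade % = 100 × tan 20° = 100 × 0.3640

36.4%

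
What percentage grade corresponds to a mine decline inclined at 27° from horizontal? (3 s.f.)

grade % = 100 × tan 27° = 100 × 0.5095

51.0%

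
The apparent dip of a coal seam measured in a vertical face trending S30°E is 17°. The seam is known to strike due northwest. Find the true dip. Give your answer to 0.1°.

49.8°

β = acute angle between strike due northwest and section S30°E = 15°.
tan δ = tan α / sin β = tan 17° / sin 15° = 0.3057 / 0.2588 = 1.1813
true dip = arctan 1.1813 = 49.75°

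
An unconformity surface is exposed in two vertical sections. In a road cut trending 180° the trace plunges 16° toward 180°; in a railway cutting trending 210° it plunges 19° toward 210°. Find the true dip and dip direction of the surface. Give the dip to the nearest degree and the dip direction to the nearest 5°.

true dip 19°, dip direction 215°

The two traces are lines in the plane: v₁ = (sin 180°·cos 16°, cos 180°·cos 16°, −sin 16°), v₂ = (sin 210°·cos 19°, cos 210°·cos 19°, −sin 19°).
n = v₁ × v₂ = (-0.087, -0.130, 0.454) (taken with n_z > 0).
tan δ = √(n_x²+n_y²)/n_z = 0.157/0.454, so δ = 19.0°.
The horizontal component of n points toward azimuth atan2(n_x, n_y) = 214°, the dip direction.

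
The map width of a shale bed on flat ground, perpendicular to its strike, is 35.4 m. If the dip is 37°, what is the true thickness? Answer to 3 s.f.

True thickness t = w · sin(dip) = 35.4 × sin 37°
t = 35.4 × 0.6018 = 21.304 m

21.3 m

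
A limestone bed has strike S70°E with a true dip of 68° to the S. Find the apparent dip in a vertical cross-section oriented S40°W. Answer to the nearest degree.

The section lies 70° from the strike.
tan α = tan 68° × sin 70° = 2.4751 × 0.9397 = 2.3258
α = arctan(2.3258) = 66.73°

67°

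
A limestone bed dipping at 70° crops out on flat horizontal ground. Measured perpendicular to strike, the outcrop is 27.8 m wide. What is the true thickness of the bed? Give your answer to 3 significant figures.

True thickness t = w · sin(dip) = 27.8 × sin 70°
t = 27.8 × 0.9397 = 26.123 m

26.1 m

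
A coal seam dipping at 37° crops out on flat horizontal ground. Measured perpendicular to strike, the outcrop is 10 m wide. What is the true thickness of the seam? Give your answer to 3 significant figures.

6.02 m

True thickness t = w · sin(dip) = 10 × sin 37°
t = 10 × 0.6018 = 6.018 m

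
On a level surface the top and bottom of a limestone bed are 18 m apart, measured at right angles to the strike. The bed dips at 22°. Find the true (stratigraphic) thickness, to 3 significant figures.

6.74 m

True thickness t = w · sin(dip) = 18 × sin 22°
t = 18 × 0.3746 = 6.743 m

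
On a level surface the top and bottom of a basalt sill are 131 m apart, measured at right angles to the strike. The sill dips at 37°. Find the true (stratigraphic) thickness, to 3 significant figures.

78.8 m

True thickness t = w · sin(dip) = 131 × sin 37°
t = 131 × 0.6018 = 78.838 m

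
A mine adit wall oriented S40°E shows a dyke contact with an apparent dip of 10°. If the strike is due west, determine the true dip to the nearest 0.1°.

β = acute angle between strike due west and section S40°E = 50°.
tan(true dip) = tan 10° / sin 50° = 0.2302
δ = arctan(0.2302) = 12.96°

13.0°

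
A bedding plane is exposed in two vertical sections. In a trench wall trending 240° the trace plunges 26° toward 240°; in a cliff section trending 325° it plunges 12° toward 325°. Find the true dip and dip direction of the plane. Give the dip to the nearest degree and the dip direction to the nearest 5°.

Represent each trace as a vector plunging at its apparent dip toward its trend (east-north-up frame): v₁ = (-0.778, -0.449, -0.438), v₂ = (-0.561, 0.801, -0.208).
The plane normal is n = v₁ × v₂ ∝ (-0.445, -0.084, 0.876).
tan δ = √(n_x²+n_y²)/n_z = 0.453/0.876, so δ = 27.3°.
The horizontal component of n points toward azimuth atan2(n_x, n_y) = 259°, the dip direction.

true dip 27°, dip direction 260°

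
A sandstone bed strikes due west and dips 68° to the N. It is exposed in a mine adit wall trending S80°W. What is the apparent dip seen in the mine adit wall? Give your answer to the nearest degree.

23°

Angle between strike (due west) and section (S80°W): β = 10°.
tan α = tan 68° × sin 10° = 2.4751 × 0.1736 = 0.4298
apparent dip = arctan 0.4298 = 23.26°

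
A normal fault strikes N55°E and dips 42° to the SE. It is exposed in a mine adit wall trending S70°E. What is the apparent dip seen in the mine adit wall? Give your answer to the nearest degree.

The section lies 55° from the strike.
tan α = tan 42° × sin 55° = 0.9004 × 0.8192 = 0.7376
apparent dip = arctan 0.7376 = 36.41°

36°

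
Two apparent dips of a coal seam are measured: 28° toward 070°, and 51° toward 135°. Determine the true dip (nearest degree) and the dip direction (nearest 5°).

true dip 51°, dip direction 135°

Each apparent-dip line lies in the plane. As unit vectors (x east, y north, z up), v₁ plunges 28°→070° and v₂ plunges 51°→135°.
Cross product v₁ × v₂ gives the pole to the plane: n ∝ (0.444, -0.436, 0.504).
Dip δ = arctan(|n_h|/n_z) = arctan(0.622/0.504) = 51.0°.
Dip direction = azimuth of (n_x, n_y) = atan2(0.444, -0.436) = 134°.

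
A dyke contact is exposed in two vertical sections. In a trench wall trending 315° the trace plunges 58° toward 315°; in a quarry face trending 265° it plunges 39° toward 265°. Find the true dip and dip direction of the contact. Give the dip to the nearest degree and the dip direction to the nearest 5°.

true dip 58°, dip direction 325°

Each apparent-dip line lies in the plane. As unit vectors (x east, y north, z up), v₁ plunges 58°→315° and v₂ plunges 39°→265°.
The plane normal is n = v₁ × v₂ ∝ (-0.293, 0.421, 0.315).
True dip = arccos(n_z / |n|) = arccos(0.5239) = 58.4°.
The horizontal component of n points toward azimuth atan2(n_x, n_y) = 325°, the dip direction.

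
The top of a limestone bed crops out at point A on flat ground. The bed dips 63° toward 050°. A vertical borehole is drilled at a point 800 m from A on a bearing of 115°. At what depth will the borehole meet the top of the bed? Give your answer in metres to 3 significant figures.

The hole lies 65° from the dip direction, so the down-dip offset is 800 × cos 65° = 338.09 m.
Depth = down-dip offset × tan(dip) = 338.09 × tan 63° = 338.09 × 1.9626
Depth = 663.55 m

664 m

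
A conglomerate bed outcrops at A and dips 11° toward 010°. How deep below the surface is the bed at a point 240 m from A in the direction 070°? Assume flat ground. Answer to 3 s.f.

The hole lies 60° from the dip direction, so the down-dip offset is 240 × cos 60° = 120.00 m.
Depth = down-dip offset × tan(dip) = 120.00 × tan 11° = 120.00 × 0.1944
Depth = 23.33 m

23.3 m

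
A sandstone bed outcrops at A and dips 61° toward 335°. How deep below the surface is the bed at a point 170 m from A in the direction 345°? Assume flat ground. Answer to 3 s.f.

302 m

The hole lies 10° from the dip direction, so the down-dip offset is 170 × cos 10° = 167.42 m.
Depth = down-dip offset × tan(dip) = 167.42 × tan 61° = 167.42 × 1.8040
Depth = 302.03 m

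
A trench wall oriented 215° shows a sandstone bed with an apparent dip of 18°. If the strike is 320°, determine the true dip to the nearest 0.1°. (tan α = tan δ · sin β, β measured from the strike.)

β = acute angle between strike 320° and section 215° = 75°.
tan(true dip) = tan 18° / sin 75° = 0.3364
δ = arctan(0.3364) = 18.59°

18.6°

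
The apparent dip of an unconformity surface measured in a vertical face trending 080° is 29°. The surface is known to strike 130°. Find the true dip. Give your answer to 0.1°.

35.9°

β = acute angle between strike 130° and section 080° = 50°.
tan(true dip) = tan 29° / sin 50° = 0.7236
δ = arctan(0.7236) = 35.89°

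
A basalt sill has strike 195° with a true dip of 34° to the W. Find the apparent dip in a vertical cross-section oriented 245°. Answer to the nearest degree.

The section lies 50° from the strike.
tan α = tan 34° × sin 50° = 0.6745 × 0.7660 = 0.5167
α = arctan(0.5167) = 27.33°

27°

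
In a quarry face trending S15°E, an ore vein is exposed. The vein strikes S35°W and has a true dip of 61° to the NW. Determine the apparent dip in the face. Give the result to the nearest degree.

54°

The section lies 50° from the strike.
tan α = tan 61° × sin 50° = 1.8040 × 0.7660 = 1.3820
α = arctan(1.3820) = 54.11°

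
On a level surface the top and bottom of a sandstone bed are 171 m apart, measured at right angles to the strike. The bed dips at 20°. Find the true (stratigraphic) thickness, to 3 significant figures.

True thickness t = w · sin(dip) = 171 × sin 20°
t = 171 × 0.3420 = 58.485 m

58.5 m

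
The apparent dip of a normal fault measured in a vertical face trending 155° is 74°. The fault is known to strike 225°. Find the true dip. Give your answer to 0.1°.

74.9°

β = acute angle between strike 225° and section 155° = 70°.
tan(true dip) = tan 74° / sin 70° = 3.7112
δ = arctan(3.7112) = 74.92°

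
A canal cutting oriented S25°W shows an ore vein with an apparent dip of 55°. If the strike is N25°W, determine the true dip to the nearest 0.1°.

The section is 50° from the strike.
tan δ = tan α / sin β = tan 55° / sin 50° = 1.4281 / 0.7660 = 1.8643
true dip = arctan 1.8643 = 61.79°

61.8°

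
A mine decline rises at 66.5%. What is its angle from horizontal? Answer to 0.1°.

33.6°

tan θ = 66.5/100 = 0.6650
θ = arctan(0.6650) = 33.62°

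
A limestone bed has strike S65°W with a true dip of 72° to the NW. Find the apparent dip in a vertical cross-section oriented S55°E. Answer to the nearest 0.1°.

69.4°

Angle between strike (S65°W) and section (S55°E): β = 60°.
tan α = tan 72° × sin 60° = 3.0777 × 0.8660 = 2.6654
apparent dip = arctan 2.6654 = 69.43°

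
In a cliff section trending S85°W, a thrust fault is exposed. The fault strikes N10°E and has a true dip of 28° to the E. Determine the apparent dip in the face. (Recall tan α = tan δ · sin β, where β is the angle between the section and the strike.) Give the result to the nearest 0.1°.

Angle between strike (N10°E) and section (S85°W): β = 75°.
tan α = tan 28° × sin 75° = 0.5317 × 0.9659 = 0.5136
α = arctan(0.5136) = 27.18°

27.2°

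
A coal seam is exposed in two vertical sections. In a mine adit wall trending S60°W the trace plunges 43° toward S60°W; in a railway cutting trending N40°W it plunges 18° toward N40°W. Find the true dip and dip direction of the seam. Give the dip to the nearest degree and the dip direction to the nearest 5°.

true dip 43°, dip direction 250°

Represent each trace as a vector plunging at its apparent dip toward its trend (east-north-up frame): v₁ = (-0.633, -0.366, -0.682), v₂ = (-0.611, 0.729, -0.309).
n = v₁ × v₂ = (-0.610, -0.221, 0.685) (taken with n_z > 0).
Dip δ = arctan(|n_h|/n_z) = arctan(0.649/0.685) = 43.4°.
The horizontal component of n points toward azimuth atan2(n_x, n_y) = 250°, the dip direction.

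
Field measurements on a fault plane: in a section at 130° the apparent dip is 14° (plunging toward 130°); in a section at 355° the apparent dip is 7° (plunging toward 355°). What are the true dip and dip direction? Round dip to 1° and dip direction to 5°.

true dip 26°, dip direction 070°

Represent each trace as a vector plunging at its apparent dip toward its trend (east-north-up frame): v₁ = (0.743, -0.624, -0.242), v₂ = (-0.087, 0.989, -0.122).
Cross product v₁ × v₂ gives the pole to the plane: n ∝ (0.315, 0.112, 0.681).
Dip δ = arctan(|n_h|/n_z) = arctan(0.334/0.681) = 26.2°.
Dip direction = atan2(0.315, 0.112) = 71° (azimuth of n's horizontal projection).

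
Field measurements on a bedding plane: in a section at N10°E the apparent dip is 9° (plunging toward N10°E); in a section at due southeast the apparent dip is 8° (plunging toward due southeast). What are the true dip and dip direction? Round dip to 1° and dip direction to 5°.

The two traces are lines in the plane: v₁ = (sin 10°·cos 9°, cos 10°·cos 9°, −sin 9°), v₂ = (sin 135°·cos 8°, cos 135°·cos 8°, −sin 8°).
n = v₁ × v₂ = (0.245, 0.086, 0.801) (taken with n_z > 0).
tan δ = √(n_x²+n_y²)/n_z = 0.259/0.801, so δ = 17.9°.
The horizontal component of n points toward azimuth atan2(n_x, n_y) = 71°, the dip direction.

true dip 18°, dip direction 070°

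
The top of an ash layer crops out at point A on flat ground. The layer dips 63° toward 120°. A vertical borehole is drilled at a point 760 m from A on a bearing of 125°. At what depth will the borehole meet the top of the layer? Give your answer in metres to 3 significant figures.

1490 m

The hole lies 5° from the dip direction, so the down-dip offset is 760 × cos 5° = 757.11 m.
Depth = down-dip offset × tan(dip) = 757.11 × tan 63° = 757.11 × 1.9626
Depth = 1485.91 m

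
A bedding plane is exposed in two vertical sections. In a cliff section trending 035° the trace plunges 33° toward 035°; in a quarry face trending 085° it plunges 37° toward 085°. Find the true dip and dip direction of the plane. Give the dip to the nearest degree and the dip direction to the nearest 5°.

true dip 38°, dip direction 070°

Each apparent-dip line lies in the plane. As unit vectors (x east, y north, z up), v₁ plunges 33°→035° and v₂ plunges 37°→085°.
Cross product v₁ × v₂ gives the pole to the plane: n ∝ (0.376, 0.144, 0.513).
tan δ = √(n_x²+n_y²)/n_z = 0.402/0.513, so δ = 38.1°.
The horizontal component of n points toward azimuth atan2(n_x, n_y) = 69°, the dip direction.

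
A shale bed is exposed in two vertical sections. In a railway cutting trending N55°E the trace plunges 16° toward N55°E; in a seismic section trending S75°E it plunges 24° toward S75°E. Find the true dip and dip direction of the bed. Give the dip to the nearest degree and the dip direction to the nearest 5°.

Represent each trace as a vector plunging at its apparent dip toward its trend (east-north-up frame): v₁ = (0.787, 0.551, -0.276), v₂ = (0.882, -0.236, -0.407).
The plane normal is n = v₁ × v₂ ∝ (0.289, -0.077, 0.673).
True dip = arccos(n_z / |n|) = arccos(0.9135) = 24.0°.
Dip direction = azimuth of (n_x, n_y) = atan2(0.289, -0.077) = 105°.

true dip 24°, dip direction 105°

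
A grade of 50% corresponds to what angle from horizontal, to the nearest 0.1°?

26.6°

tan θ = 50/100 = 0.5000
θ = arctan(0.5000) = 26.57°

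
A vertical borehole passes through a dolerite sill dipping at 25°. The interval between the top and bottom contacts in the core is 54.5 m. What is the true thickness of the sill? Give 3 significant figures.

49.4 m

True thickness t = h · cos(dip) = 54.5 × cos 25°
t = 54.5 × 0.9063 = 49.394 m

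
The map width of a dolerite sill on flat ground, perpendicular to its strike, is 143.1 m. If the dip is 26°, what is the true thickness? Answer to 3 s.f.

True thickness t = w · sin(dip) = 143.1 × sin 26°
t = 143.1 × 0.4384 = 62.731 m

62.7 m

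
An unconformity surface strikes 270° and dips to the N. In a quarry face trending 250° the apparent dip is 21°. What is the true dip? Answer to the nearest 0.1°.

48.3°

β = acute angle between strike 270° and section 250° = 20°.
tan δ = tan α / sin β = tan 21° / sin 20° = 0.3839 / 0.3420 = 1.1223
true dip = arctan 1.1223 = 48.30°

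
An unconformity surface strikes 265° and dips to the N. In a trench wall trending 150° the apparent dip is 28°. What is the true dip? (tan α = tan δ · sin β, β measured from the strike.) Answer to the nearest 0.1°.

30.4°

The section is 65° from the strike.
tan(true dip) = tan 28° / sin 65° = 0.5867
δ = arctan(0.5867) = 30.40°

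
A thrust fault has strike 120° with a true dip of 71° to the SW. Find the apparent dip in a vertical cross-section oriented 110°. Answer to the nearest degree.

The strike is 120° and the section trends 110°; the acute angle between them is β = 10°.
tan(apparent dip) = tan 71° · sin 10° = 0.5043
apparent dip = arctan 0.5043 = 26.76°

27°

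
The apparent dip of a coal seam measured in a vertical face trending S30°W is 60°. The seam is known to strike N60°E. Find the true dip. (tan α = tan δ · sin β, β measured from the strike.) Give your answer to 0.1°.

73.9°

β = acute angle between strike N60°E and section S30°W = 30°.
tan δ = tan α / sin β = tan 60° / sin 30° = 1.7321 / 0.5000 = 3.4641
true dip = arctan 3.4641 = 73.90°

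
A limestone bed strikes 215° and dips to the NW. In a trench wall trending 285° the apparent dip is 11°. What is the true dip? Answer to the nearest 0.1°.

11.7°

β = acute angle between strike 215° and section 285° = 70°.
tan δ = tan α / sin β = tan 11° / sin 70° = 0.1944 / 0.9397 = 0.2069
true dip = arctan 0.2069 = 11.69°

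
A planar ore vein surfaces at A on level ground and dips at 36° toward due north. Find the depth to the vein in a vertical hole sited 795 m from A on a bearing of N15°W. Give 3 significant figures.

The hole lies 15° from the dip direction, so the down-dip offset is 795 × cos 15° = 767.91 m.
Depth = down-dip offset × tan(dip) = 767.91 × tan 36° = 767.91 × 0.7265
Depth = 557.92 m

558 m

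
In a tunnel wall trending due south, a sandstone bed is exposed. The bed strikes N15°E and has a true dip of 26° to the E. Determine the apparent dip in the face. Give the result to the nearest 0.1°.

The strike is N15°E and the section trends due south; the acute angle between them is β = 15°.
tan(apparent dip) = tan 26° · sin 15° = 0.1262
apparent dip = arctan 0.1262 = 7.19°

7.2°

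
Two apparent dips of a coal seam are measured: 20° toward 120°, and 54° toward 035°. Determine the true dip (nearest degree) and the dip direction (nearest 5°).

true dip 54°, dip direction 045°

Represent each trace as a vector plunging at its apparent dip toward its trend (east-north-up frame): v₁ = (0.814, -0.470, -0.342), v₂ = (0.337, 0.481, -0.809).
Cross product v₁ × v₂ gives the pole to the plane: n ∝ (0.545, 0.543, 0.550).
tan δ = √(n_x²+n_y²)/n_z = 0.769/0.550, so δ = 54.4°.
The horizontal component of n points toward azimuth atan2(n_x, n_y) = 45°, the dip direction.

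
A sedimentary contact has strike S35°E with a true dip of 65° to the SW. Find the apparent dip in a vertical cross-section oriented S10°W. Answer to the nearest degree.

Angle between strike (S35°E) and section (S10°W): β = 45°.
tan(apparent dip) = tan 65° · sin 45° = 1.5164
α = arctan(1.5164) = 56.60°

57°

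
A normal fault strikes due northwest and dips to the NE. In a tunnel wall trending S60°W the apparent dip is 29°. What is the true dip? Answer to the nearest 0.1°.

The section is 75° from the strike.
tan δ = tan α / sin β = tan 29° / sin 75° = 0.5543 / 0.9659 = 0.5739
true dip = arctan 0.5739 = 29.85°

29.8°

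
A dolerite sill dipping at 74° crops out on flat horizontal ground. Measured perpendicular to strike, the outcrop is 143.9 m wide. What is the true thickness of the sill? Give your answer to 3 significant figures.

138 m

True thickness t = w · sin(dip) = 143.9 × sin 74°
t = 143.9 × 0.9613 = 138.326 m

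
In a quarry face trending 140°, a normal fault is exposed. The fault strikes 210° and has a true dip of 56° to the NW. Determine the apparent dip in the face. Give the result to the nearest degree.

The strike is 210° and the section trends 140°; the acute angle between them is β = 70°.
tan α = tan 56° × sin 70° = 1.4826 × 0.9397 = 1.3932
α = arctan(1.3932) = 54.33°

54°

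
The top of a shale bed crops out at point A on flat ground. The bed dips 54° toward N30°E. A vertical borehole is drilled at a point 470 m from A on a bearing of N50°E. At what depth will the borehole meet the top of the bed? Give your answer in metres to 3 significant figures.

608 m

The hole lies 20° from the dip direction, so the down-dip offset is 470 × cos 20° = 441.66 m.
Depth = down-dip offset × tan(dip) = 441.66 × tan 54° = 441.66 × 1.3764
Depth = 607.89 m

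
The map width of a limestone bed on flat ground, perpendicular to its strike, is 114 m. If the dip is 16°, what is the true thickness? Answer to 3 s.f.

True thickness t = w · sin(dip) = 114 × sin 16°
t = 114 × 0.2756 = 31.423 m

31.4 m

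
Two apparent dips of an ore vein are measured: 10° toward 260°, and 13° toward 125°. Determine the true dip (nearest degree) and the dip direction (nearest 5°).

true dip 28°, dip direction 190°

The two traces are lines in the plane: v₁ = (sin 260°·cos 10°, cos 260°·cos 10°, −sin 10°), v₂ = (sin 125°·cos 13°, cos 125°·cos 13°, −sin 13°).
Cross product v₁ × v₂ gives the pole to the plane: n ∝ (-0.059, -0.357, 0.679).
Dip δ = arctan(|n_h|/n_z) = arctan(0.362/0.679) = 28.1°.
Dip direction = atan2(-0.059, -0.357) = 189° (azimuth of n's horizontal projection).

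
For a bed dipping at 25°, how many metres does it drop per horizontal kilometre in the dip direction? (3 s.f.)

drop per km = 1000 × tan 25° = 1000 × 0.4663

466 m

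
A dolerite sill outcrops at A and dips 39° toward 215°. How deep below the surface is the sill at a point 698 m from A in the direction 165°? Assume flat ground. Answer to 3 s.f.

The hole lies 50° from the dip direction, so the down-dip offset is 698 × cos 50° = 448.67 m.
Depth = down-dip offset × tan(dip) = 448.67 × tan 39° = 448.67 × 0.8098
Depth = 363.32 m

363 m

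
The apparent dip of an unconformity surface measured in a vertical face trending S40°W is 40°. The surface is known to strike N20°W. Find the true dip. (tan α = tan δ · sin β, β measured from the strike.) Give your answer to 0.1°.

44.1°

β = acute angle between strike N20°W and section S40°W = 60°.
tan δ = tan α / sin β = tan 40° / sin 60° = 0.8391 / 0.8660 = 0.9689
δ = arctan(0.9689) = 44.10°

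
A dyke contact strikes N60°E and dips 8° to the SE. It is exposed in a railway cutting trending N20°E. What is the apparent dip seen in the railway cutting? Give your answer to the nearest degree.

5°

The section lies 40° from the strike.
tan(apparent dip) = tan 8° · sin 40° = 0.0903
apparent dip = arctan 0.0903 = 5.16°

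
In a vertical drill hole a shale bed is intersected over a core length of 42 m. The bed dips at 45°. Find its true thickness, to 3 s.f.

29.7 m

True thickness t = h · cos(dip) = 42 × cos 45°
t = 42 × 0.7071 = 29.698 m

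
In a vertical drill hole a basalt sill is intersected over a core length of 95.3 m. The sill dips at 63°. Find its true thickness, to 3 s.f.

43.3 m

True thickness t = h · cos(dip) = 95.3 × cos 63°
t = 95.3 × 0.4540 = 43.265 m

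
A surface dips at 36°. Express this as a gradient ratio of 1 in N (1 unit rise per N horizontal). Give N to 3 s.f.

1 in 1.38

1 : N means tan θ = 1/N, so N = 1/tan 36° = 1/0.7265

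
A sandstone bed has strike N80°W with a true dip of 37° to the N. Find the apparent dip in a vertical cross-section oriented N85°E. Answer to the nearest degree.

Angle between strike (N80°W) and section (N85°E): β = 15°.
tan α = tan 37° × sin 15° = 0.7536 × 0.2588 = 0.1950
α = arctan(0.1950) = 11.04°

11°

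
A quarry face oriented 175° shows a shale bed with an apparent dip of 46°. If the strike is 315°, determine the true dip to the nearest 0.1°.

58.2°

β = acute angle between strike 315° and section 175° = 40°.
tan(true dip) = tan 46° / sin 40° = 1.6110
true dip = arctan 1.6110 = 58.17°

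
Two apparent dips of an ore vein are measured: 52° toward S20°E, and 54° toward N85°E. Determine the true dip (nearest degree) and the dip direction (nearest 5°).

Each apparent-dip line lies in the plane. As unit vectors (x east, y north, z up), v₁ plunges 52°→S20°E and v₂ plunges 54°→N85°E.
n = v₁ × v₂ = (0.508, -0.291, 0.350) (taken with n_z > 0).
True dip = arccos(n_z / |n|) = arccos(0.5124) = 59.2°.
The horizontal component of n points toward azimuth atan2(n_x, n_y) = 120°, the dip direction.

true dip 59°, dip direction 120°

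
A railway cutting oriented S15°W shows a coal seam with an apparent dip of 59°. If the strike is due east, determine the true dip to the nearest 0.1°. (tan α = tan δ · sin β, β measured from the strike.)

59.9°

The section is 75° from the strike.
tan δ = tan α / sin β = tan 59° / sin 75° = 1.6643 / 0.9659 = 1.7230
δ = arctan(1.7230) = 59.87°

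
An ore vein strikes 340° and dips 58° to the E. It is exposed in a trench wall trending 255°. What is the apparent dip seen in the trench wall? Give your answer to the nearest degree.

58°

Angle between strike (340°) and section (255°): β = 85°.
tan(apparent dip) = tan 58° · sin 85° = 1.5942
α = arctan(1.5942) = 57.90°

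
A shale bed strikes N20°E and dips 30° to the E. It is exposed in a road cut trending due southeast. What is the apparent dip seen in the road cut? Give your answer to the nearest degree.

28°

The section lies 65° from the strike.
tan α = tan 30° × sin 65° = 0.5774 × 0.9063 = 0.5233
apparent dip = arctan 0.5233 = 27.62°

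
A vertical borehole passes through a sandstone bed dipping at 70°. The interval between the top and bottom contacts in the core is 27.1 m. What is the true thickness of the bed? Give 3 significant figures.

True thickness t = h · cos(dip) = 27.1 × cos 70°
t = 27.1 × 0.3420 = 9.269 m

9.27 m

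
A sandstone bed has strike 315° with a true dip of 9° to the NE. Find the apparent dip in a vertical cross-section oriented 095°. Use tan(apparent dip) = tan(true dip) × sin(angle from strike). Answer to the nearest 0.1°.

5.8°

The strike is 315° and the section trends 095°; the acute angle between them is β = 40°.
tan α = tan 9° × sin 40° = 0.1584 × 0.6428 = 0.1018
apparent dip = arctan 0.1018 = 5.81°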